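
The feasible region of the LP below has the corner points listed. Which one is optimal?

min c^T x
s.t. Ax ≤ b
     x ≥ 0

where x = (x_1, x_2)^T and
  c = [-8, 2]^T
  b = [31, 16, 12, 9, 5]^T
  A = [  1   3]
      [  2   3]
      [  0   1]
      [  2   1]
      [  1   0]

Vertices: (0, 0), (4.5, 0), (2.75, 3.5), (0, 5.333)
Evaluating z = -8x_1 + 2x_2 at each vertex:
  (0, 0): z = 0
  (4.5, 0): z = -36
  (2.75, 3.5): z = -15
  (0, 5.333): z = 10.67

The smallest value is z = -36, attained at (4.5, 0).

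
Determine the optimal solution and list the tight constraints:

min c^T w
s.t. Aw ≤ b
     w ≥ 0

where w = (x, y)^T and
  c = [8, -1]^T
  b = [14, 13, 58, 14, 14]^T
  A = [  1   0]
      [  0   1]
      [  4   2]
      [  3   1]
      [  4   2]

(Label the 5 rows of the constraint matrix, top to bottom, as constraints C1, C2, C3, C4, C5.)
Optimal: x = 0, y = 7
Slack at optimum:
  C1: slack = 14
  C2: slack = 6
  C3: slack = 44
  C4: slack = 7
  C5: slack = 0 (binding)
  x ≥ 0: x = 0 (binding)
  y ≥ 0: y = 7
Binding constraints: C5, x ≥ 0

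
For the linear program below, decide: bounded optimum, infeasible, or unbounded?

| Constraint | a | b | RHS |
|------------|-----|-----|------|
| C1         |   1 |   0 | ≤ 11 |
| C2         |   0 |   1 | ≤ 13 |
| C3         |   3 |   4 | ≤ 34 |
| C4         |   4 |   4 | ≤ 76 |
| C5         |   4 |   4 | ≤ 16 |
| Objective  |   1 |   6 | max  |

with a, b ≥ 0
The point (0, 4) satisfies every constraint, so the LP is feasible; the constraints give a ≤ 11 and b ≤ 13, which with a, b ≥ 0 keep the feasible region inside a bounded box. A feasible, bounded LP attains a finite optimum at a vertex.

Feasible with finite optimum z* = 24 at (0, 4).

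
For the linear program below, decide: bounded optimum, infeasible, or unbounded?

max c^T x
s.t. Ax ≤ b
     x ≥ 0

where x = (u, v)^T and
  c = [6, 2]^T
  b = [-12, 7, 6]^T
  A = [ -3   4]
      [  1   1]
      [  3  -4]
One constraint requires 3u - 4v ≤ 6, while the constraint -3u + 4v ≤ -12 is equivalent to 3u - 4v ≥ 12. Together they would need 12 ≤ 3u - 4v ≤ 6, which is impossible since 12 > 6. No point satisfies all constraints.

Infeasible: no point satisfies all constraints simultaneously.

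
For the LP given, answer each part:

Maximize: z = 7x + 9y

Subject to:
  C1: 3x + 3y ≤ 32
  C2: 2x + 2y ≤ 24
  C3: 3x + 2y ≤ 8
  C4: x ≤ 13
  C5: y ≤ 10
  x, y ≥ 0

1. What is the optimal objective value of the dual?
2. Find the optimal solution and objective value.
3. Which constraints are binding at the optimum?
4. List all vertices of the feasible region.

1. 36 (by strong duality, equal to the primal optimum)
2. x = 0, y = 4, z = 36
3. C3, x ≥ 0
4. (0, 0), (2.667, 0), (0, 4)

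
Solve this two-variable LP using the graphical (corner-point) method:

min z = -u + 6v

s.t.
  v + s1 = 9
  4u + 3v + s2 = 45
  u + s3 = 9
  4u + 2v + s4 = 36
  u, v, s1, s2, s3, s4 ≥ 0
u = 9, v = 0, z = -9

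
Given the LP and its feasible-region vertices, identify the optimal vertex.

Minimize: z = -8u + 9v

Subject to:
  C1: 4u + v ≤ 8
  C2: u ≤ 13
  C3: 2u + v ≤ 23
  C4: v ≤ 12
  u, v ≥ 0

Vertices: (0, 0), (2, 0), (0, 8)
(2, 0) with z = -16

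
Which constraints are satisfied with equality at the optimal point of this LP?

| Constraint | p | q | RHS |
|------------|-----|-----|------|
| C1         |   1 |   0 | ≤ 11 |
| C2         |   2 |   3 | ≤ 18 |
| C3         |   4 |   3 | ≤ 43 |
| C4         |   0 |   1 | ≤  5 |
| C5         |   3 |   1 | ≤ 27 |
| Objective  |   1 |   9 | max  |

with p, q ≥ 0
Optimal: p = 1.5, q = 5
Binding: C2, C4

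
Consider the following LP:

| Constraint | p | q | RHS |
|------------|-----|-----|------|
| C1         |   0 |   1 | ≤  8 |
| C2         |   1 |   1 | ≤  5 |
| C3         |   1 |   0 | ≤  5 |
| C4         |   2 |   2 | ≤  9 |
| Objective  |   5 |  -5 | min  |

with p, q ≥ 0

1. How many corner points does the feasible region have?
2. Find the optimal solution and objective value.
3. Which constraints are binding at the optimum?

1. 3
2. p = 0, q = 4.5, z = -22.5
3. C4, p ≥ 0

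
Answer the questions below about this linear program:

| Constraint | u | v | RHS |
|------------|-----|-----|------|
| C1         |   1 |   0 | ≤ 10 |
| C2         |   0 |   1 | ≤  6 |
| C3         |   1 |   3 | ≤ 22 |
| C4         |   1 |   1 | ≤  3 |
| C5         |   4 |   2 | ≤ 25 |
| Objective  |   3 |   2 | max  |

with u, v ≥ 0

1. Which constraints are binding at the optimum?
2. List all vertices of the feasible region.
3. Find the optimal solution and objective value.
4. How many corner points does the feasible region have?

1. C4, v ≥ 0
2. (0, 0), (3, 0), (0, 3)
3. u = 3, v = 0, z = 9
4. 3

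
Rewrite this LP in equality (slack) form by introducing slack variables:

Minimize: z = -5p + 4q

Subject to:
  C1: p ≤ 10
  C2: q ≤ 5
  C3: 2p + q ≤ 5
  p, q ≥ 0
min z = -5p + 4q

s.t.
  p + s1 = 10
  q + s2 = 5
  2p + q + s3 = 5
  p, q, s1, s2, s3 ≥ 0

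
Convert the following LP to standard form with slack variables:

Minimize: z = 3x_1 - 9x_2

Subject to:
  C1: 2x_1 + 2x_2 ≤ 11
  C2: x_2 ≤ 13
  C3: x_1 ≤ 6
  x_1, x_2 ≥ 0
min z = 3x_1 - 9x_2

s.t.
  2x_1 + 2x_2 + s1 = 11
  x_2 + s2 = 13
  x_1 + s3 = 6
  x_1, x_2, s1, s2, s3 ≥ 0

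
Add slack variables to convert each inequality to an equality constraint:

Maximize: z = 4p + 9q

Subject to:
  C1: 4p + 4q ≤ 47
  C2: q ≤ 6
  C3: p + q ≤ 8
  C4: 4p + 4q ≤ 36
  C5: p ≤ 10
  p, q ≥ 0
max z = 4p + 9q

s.t.
  4p + 4q + s1 = 47
  q + s2 = 6
  p + q + s3 = 8
  4p + 4q + s4 = 36
  p + s5 = 10
  p, q, s1, s2, s3, s4, s5 ≥ 0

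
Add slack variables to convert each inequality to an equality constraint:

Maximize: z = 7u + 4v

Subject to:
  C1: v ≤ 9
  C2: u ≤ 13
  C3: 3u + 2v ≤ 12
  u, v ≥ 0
max z = 7u + 4v

s.t.
  v + s1 = 9
  u + s2 = 13
  3u + 2v + s3 = 12
  u, v, s1, s2, s3 ≥ 0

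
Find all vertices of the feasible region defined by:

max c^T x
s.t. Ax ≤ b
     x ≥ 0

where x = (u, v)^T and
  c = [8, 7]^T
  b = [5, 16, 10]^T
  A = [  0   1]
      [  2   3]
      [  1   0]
Each vertex is the intersection of two constraint boundaries that also satisfies all remaining constraints:
  u = 0 and v = 0 → (0, 0)
  2u + 3v = 16 and v = 0 → (8, 0)
  v = 5 and 2u + 3v = 16 → (0.5, 5)
  v = 5 and u = 0 → (0, 5)

Vertices: (0, 0), (8, 0), (0.5, 5), (0, 5)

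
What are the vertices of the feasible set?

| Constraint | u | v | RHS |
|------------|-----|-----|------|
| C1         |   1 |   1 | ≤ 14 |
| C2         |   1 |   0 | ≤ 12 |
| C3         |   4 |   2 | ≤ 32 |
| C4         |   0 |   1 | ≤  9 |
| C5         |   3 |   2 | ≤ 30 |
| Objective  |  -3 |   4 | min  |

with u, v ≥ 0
Each vertex is the intersection of two constraint boundaries that also satisfies all remaining constraints:
  u = 0 and v = 0 → (0, 0)
  4u + 2v = 32 and v = 0 → (8, 0)
  4u + 2v = 32 and v = 9 → (3.5, 9)
  v = 9 and u = 0 → (0, 9)

Vertices: (0, 0), (8, 0), (3.5, 9), (0, 9)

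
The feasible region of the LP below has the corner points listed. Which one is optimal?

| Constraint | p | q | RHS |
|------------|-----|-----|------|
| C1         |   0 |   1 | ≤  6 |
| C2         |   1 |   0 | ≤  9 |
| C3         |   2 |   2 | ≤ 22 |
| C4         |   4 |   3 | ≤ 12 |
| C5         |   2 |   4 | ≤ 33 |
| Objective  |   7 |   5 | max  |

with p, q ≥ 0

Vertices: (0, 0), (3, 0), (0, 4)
Evaluating z = 7p + 5q at each vertex:
  (0, 0): z = 0
  (3, 0): z = 21
  (0, 4): z = 20

The largest value is z = 21, attained at (3, 0).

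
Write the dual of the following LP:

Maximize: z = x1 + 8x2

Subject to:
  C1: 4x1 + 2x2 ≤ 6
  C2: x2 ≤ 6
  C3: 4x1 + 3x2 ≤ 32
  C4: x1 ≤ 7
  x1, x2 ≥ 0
Minimize: z = 6y1 + 6y2 + 32y3 + 7y4

Subject to:
  C1: -4y1 - 4y3 - y4 ≤ -1
  C2: -2y1 - y2 - 3y3 ≤ -8
  y1, y2, y3, y4 ≥ 0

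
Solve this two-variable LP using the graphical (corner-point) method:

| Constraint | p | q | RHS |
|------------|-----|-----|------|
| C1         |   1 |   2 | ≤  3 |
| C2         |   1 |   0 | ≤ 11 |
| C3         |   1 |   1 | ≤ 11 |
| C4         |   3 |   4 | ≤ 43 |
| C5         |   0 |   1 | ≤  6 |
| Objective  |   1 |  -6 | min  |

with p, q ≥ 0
Each vertex is the intersection of two constraint boundaries that also satisfies all remaining constraints:
  p = 0 and q = 0 → (0, 0)
  p + 2q = 3 and q = 0 → (3, 0)
  p + 2q = 3 and p = 0 → (0, 1.5)

Evaluating z = p - 6q at each vertex:
  (0, 0): z = 0
  (3, 0): z = 3
  (0, 1.5): z = -9

The minimum is at (0, 1.5) with z = -9.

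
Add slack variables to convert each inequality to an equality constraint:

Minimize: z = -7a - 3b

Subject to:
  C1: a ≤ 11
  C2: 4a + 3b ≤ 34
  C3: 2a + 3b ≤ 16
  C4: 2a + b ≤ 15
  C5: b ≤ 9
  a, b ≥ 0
min z = -7a - 3b

s.t.
  a + s1 = 11
  4a + 3b + s2 = 34
  2a + 3b + s3 = 16
  2a + b + s4 = 15
  b + s5 = 9
  a, b, s1, s2, s3, s4, s5 ≥ 0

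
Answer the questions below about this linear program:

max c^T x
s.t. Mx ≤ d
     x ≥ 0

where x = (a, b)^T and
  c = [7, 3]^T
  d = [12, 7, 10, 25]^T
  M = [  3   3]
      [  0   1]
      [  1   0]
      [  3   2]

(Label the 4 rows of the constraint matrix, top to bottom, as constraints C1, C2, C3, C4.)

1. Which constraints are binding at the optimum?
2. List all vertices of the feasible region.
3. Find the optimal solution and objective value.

1. C1, b ≥ 0
2. (0, 0), (4, 0), (0, 4)
3. a = 4, b = 0, z = 28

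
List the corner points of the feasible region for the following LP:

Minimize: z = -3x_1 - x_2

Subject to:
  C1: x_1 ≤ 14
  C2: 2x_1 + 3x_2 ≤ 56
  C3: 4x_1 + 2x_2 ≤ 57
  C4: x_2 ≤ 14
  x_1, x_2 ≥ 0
Each vertex is the intersection of two constraint boundaries that also satisfies all remaining constraints:
  x_1 = 0 and x_2 = 0 → (0, 0)
  x_1 = 14 and x_2 = 0 → (14, 0)
  x_1 = 14 and 4x_1 + 2x_2 = 57 → (14, 0.5)
  2x_1 + 3x_2 = 56 and 4x_1 + 2x_2 = 57 → (7.375, 13.75)
  2x_1 + 3x_2 = 56 and x_2 = 14 → (7, 14)
  x_2 = 14 and x_1 = 0 → (0, 14)

Vertices: (0, 0), (14, 0), (14, 0.5), (7.375, 13.75), (7, 14), (0, 14)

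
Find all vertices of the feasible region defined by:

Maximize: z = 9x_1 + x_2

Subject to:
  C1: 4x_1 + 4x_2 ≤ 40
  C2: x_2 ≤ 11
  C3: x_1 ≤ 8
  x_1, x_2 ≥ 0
Each vertex is the intersection of two constraint boundaries that also satisfies all remaining constraints:
  x_1 = 0 and x_2 = 0 → (0, 0)
  x_1 = 8 and x_2 = 0 → (8, 0)
  4x_1 + 4x_2 = 40 and x_1 = 8 → (8, 2)
  4x_1 + 4x_2 = 40 and x_1 = 0 → (0, 10)

Vertices: (0, 0), (8, 0), (8, 2), (0, 10)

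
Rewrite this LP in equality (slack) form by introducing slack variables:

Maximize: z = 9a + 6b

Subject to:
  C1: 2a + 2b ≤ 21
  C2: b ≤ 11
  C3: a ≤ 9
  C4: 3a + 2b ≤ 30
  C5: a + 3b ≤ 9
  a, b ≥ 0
max z = 9a + 6b

s.t.
  2a + 2b + s1 = 21
  b + s2 = 11
  a + s3 = 9
  3a + 2b + s4 = 30
  a + 3b + s5 = 9
  a, b, s1, s2, s3, s4, s5 ≥ 0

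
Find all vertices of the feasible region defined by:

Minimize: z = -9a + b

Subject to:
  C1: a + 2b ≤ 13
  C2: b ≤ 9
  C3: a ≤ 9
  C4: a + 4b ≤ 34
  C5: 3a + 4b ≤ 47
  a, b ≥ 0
Each vertex is the intersection of two constraint boundaries that also satisfies all remaining constraints:
  a = 0 and b = 0 → (0, 0)
  a = 9 and b = 0 → (9, 0)
  a + 2b = 13 and a = 9 → (9, 2)
  a + 2b = 13 and a = 0 → (0, 6.5)

Vertices: (0, 0), (9, 0), (9, 2), (0, 6.5)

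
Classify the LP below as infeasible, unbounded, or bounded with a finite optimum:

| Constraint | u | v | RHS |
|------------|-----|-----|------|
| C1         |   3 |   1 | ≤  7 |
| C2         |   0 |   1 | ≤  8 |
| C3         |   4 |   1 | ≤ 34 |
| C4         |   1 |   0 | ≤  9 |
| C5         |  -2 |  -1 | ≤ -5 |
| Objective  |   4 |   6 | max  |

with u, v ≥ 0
The point (0, 7) satisfies every constraint, so the LP is feasible; the constraints give u ≤ 9 and v ≤ 8, which with u, v ≥ 0 keep the feasible region inside a bounded box. A feasible, bounded LP attains a finite optimum at a vertex.

Evaluating z = 4u + 6v at each vertex:
  (2, 1): z = 14
  (0, 7): z = 42
  (0, 5): z = 30

Bounded optimum: z* = 42 at (0, 7).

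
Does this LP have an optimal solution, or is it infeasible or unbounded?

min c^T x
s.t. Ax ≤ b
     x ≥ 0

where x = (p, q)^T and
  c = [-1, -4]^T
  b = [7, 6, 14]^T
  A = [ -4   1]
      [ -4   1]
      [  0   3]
Feasible point: (0, 0) satisfies every constraint, so the LP is feasible.
Direction d = (1, 0): for each constraint row a, a·d ≤ 0 —
  (-4)(1) + (1)(0) = -4 ≤ 0
  (-4)(1) + (1)(0) = -4 ≤ 0
  (0)(1) + (3)(0) = 0 ≤ 0
and d ≥ 0, so (0, 0) + t·d stays feasible for every t ≥ 0. Along this ray z = -p - 4q changes by -1 per unit t, so z → −∞.

The LP is unbounded; z can be made arbitrarily small.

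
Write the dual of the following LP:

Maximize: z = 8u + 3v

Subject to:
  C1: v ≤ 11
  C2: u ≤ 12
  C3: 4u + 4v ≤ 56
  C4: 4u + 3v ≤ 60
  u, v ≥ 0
Minimize: z = 11y1 + 12y2 + 56y3 + 60y4

Subject to:
  C1: -y2 - 4y3 - 4y4 ≤ -8
  C2: -y1 - 4y3 - 3y4 ≤ -3
  y1, y2, y3, y4 ≥ 0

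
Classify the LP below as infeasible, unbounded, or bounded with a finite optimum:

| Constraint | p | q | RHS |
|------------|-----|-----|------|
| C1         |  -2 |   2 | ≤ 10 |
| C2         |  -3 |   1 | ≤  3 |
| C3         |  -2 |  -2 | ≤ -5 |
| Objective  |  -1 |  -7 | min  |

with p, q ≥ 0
Feasible point: (0, 3) satisfies every constraint, so the LP is feasible.
Direction d = (1, 0): for each constraint row a, a·d ≤ 0 —
  (-2)(1) + (2)(0) = -2 ≤ 0
  (-3)(1) + (1)(0) = -3 ≤ 0
  (-2)(1) + (-2)(0) = -2 ≤ 0
and d ≥ 0, so (0, 3) + t·d stays feasible for every t ≥ 0. Along this ray z = -p - 7q changes by -1 per unit t, so z → −∞.

Unbounded: there is a feasible ray along which z → −∞.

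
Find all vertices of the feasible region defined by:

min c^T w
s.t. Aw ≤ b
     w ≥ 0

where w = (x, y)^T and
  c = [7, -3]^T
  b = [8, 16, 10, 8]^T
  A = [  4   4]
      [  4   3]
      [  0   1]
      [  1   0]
Each vertex is the intersection of two constraint boundaries that also satisfies all remaining constraints:
  x = 0 and y = 0 → (0, 0)
  4x + 4y = 8 and y = 0 → (2, 0)
  4x + 4y = 8 and x = 0 → (0, 2)

Vertices: (0, 0), (2, 0), (0, 2)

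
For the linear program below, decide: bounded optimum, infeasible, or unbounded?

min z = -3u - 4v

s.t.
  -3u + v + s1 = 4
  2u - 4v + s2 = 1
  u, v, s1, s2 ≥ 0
Feasible point: (0, 0) satisfies every constraint, so the LP is feasible.
Direction d = (1, 1): for each constraint row a, a·d ≤ 0 —
  (-3)(1) + (1)(1) = -2 ≤ 0
  (2)(1) + (-4)(1) = -2 ≤ 0
and d ≥ 0, so (0, 0) + t·d stays feasible for every t ≥ 0. Along this ray z = -3u - 4v changes by -7 per unit t, so z → −∞.

The LP is unbounded; z can be made arbitrarily small.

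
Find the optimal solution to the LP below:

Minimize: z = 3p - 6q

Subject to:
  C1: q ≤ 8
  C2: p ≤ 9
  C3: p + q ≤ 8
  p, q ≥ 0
Each vertex is the intersection of two constraint boundaries that also satisfies all remaining constraints:
  p = 0 and q = 0 → (0, 0)
  p + q = 8 and q = 0 → (8, 0)
  q = 8 and p + q = 8 → (0, 8)

Evaluating z = 3p - 6q at each vertex:
  (0, 0): z = 0
  (8, 0): z = 24
  (0, 8): z = -48

The minimum is at (0, 8) with z = -48.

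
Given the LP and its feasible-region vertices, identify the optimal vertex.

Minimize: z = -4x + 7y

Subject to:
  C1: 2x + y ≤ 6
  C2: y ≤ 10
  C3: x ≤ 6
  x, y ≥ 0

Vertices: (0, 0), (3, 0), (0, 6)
(3, 0) with z = -12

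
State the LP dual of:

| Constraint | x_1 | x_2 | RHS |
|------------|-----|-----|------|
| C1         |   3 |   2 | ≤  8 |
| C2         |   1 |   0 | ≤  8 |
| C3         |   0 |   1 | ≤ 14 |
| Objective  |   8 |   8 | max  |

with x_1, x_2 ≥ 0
Minimize: z = 8y1 + 8y2 + 14y3

Subject to:
  C1: -3y1 - y2 ≤ -8
  C2: -2y1 - y3 ≤ -8
  y1, y2, y3 ≥ 0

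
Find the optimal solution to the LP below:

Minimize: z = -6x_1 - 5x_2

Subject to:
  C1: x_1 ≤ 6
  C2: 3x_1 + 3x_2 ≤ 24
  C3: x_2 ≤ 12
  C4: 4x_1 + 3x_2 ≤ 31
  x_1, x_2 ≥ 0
Each vertex is the intersection of two constraint boundaries that also satisfies all remaining constraints:
  x_1 = 0 and x_2 = 0 → (0, 0)
  x_1 = 6 and x_2 = 0 → (6, 0)
  x_1 = 6 and 3x_1 + 3x_2 = 24 → (6, 2)
  3x_1 + 3x_2 = 24 and x_1 = 0 → (0, 8)

Evaluating z = -6x_1 - 5x_2 at each vertex:
  (0, 0): z = 0
  (6, 0): z = -36
  (6, 2): z = -46
  (0, 8): z = -40

The minimum is at (6, 2) with z = -46.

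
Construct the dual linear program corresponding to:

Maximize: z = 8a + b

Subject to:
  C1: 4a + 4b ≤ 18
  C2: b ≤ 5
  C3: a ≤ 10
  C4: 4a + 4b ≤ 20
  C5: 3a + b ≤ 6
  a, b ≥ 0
Minimize: z = 18y1 + 5y2 + 10y3 + 20y4 + 6y5

Subject to:
  C1: -4y1 - y3 - 4y4 - 3y5 ≤ -8
  C2: -4y1 - y2 - 4y4 - y5 ≤ -1
  y1, y2, y3, y4, y5 ≥ 0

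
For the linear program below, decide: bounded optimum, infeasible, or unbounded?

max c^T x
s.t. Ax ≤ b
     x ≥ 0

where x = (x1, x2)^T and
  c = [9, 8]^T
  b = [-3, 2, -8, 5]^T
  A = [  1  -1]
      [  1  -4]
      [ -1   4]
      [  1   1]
One constraint requires x1 - 4x2 ≤ 2, while the constraint -x1 + 4x2 ≤ -8 is equivalent to x1 - 4x2 ≥ 8. Together they would need 8 ≤ x1 - 4x2 ≤ 2, which is impossible since 8 > 2. No point satisfies all constraints.

Infeasible: no point satisfies all constraints simultaneously.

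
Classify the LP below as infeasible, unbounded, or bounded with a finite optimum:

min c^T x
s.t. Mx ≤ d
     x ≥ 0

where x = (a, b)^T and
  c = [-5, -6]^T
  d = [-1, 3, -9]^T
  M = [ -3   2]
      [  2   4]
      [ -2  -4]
One constraint requires 2a + 4b ≤ 3, while the constraint -2a - 4b ≤ -9 is equivalent to 2a + 4b ≥ 9. Together they would need 9 ≤ 2a + 4b ≤ 3, which is impossible since 9 > 3. No point satisfies all constraints.

Infeasible — the constraint set is empty.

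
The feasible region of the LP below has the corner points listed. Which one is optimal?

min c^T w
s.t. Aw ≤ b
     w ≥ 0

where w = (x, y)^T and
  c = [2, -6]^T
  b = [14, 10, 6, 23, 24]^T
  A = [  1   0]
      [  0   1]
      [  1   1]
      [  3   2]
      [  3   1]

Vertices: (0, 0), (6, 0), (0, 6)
(0, 6) with z = -36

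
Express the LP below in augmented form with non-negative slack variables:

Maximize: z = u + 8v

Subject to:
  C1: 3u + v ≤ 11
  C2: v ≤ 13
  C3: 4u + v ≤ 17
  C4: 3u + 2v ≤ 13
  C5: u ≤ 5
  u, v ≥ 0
max z = u + 8v

s.t.
  3u + v + s1 = 11
  v + s2 = 13
  4u + v + s3 = 17
  3u + 2v + s4 = 13
  u + s5 = 5
  u, v, s1, s2, s3, s4, s5 ≥ 0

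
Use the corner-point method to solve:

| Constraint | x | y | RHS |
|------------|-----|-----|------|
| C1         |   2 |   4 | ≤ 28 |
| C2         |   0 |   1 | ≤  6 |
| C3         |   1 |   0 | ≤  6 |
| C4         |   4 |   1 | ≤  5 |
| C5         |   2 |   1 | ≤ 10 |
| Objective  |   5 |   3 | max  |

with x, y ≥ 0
Each vertex is the intersection of two constraint boundaries that also satisfies all remaining constraints:
  x = 0 and y = 0 → (0, 0)
  4x + y = 5 and y = 0 → (1.25, 0)
  4x + y = 5 and x = 0 → (0, 5)

Evaluating z = 5x + 3y at each vertex:
  (0, 0): z = 0
  (1.25, 0): z = 6.25
  (0, 5): z = 15

The maximum is at (0, 5) with z = 15.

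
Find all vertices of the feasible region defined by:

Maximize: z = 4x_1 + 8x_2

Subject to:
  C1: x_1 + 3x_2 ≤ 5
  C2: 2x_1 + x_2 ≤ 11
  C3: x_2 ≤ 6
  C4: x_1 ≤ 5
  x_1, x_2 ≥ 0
Each vertex is the intersection of two constraint boundaries that also satisfies all remaining constraints:
  x_1 = 0 and x_2 = 0 → (0, 0)
  x_1 + 3x_2 = 5 and x_1 = 5 → (5, 0)
  x_1 + 3x_2 = 5 and x_1 = 0 → (0, 1.667)

Vertices: (0, 0), (5, 0), (0, 1.667)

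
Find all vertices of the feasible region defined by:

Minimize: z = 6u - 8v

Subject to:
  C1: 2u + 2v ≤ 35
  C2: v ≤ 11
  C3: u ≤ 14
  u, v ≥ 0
Each vertex is the intersection of two constraint boundaries that also satisfies all remaining constraints:
  u = 0 and v = 0 → (0, 0)
  u = 14 and v = 0 → (14, 0)
  2u + 2v = 35 and u = 14 → (14, 3.5)
  2u + 2v = 35 and v = 11 → (6.5, 11)
  v = 11 and u = 0 → (0, 11)

Vertices: (0, 0), (14, 0), (14, 3.5), (6.5, 11), (0, 11)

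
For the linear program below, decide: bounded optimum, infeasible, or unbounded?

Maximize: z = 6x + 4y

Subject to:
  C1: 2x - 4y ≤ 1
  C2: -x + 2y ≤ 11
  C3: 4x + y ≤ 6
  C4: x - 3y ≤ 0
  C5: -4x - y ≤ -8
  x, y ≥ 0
C3 requires 4x + y ≤ 6, while C5 (-4x - y ≤ -8) is equivalent to 4x + y ≥ 8. Together they would need 8 ≤ 4x + y ≤ 6, which is impossible since 8 > 6. No point satisfies all constraints.

Infeasible: no point satisfies all constraints simultaneously.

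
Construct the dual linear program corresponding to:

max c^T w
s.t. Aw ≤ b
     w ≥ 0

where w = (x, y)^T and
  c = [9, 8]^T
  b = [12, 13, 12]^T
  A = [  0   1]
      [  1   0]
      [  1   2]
Minimize: z = 12y1 + 13y2 + 12y3

Subject to:
  C1: -y2 - y3 ≤ -9
  C2: -y1 - 2y3 ≤ -8
  y1, y2, y3 ≥ 0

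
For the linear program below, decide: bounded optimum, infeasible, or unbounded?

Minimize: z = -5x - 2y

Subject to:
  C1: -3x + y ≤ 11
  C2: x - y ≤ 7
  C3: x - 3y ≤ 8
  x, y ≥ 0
Feasible point: (0, 0) satisfies every constraint, so the LP is feasible.
Direction d = (1, 1): for each constraint row a, a·d ≤ 0 —
  (-3)(1) + (1)(1) = -2 ≤ 0
  (1)(1) + (-1)(1) = 0 ≤ 0
  (1)(1) + (-3)(1) = -2 ≤ 0
and d ≥ 0, so (0, 0) + t·d stays feasible for every t ≥ 0. Along this ray z = -5x - 2y changes by -7 per unit t, so z → −∞.

Unbounded: there is a feasible ray along which z → −∞.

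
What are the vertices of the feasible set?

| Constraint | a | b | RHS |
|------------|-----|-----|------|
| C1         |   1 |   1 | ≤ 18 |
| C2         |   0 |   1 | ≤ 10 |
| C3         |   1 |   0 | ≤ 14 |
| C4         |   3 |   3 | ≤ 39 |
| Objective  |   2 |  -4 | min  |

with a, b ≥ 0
Each vertex is the intersection of two constraint boundaries that also satisfies all remaining constraints:
  a = 0 and b = 0 → (0, 0)
  3a + 3b = 39 and b = 0 → (13, 0)
  b = 10 and 3a + 3b = 39 → (3, 10)
  b = 10 and a = 0 → (0, 10)

Vertices: (0, 0), (13, 0), (3, 10), (0, 10)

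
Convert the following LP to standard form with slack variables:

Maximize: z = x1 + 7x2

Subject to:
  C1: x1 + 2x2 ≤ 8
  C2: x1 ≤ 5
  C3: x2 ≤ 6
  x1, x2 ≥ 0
max z = x1 + 7x2

s.t.
  x1 + 2x2 + s1 = 8
  x1 + s2 = 5
  x2 + s3 = 6
  x1, x2, s1, s2, s3 ≥ 0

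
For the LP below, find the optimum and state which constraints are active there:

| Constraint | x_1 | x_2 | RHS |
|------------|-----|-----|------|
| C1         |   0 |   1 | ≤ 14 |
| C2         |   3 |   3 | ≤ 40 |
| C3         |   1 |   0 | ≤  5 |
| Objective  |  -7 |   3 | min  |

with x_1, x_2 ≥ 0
Optimal: x_1 = 5, x_2 = 0
Binding: C3, x_2 ≥ 0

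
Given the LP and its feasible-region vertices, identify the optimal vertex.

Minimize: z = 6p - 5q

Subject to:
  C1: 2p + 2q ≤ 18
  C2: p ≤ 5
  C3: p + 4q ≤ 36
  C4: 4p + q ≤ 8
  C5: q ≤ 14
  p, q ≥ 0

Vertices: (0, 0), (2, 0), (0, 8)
Evaluating z = 6p - 5q at each vertex:
  (0, 0): z = 0
  (2, 0): z = 12
  (0, 8): z = -40

The smallest value is z = -40, attained at (0, 8).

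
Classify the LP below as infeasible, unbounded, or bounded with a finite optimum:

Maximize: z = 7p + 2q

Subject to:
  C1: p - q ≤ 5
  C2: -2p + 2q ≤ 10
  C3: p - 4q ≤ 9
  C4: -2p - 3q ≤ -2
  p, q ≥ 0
Feasible point: (0, 1) satisfies every constraint, so the LP is feasible.
Direction d = (1, 1): for each constraint row a, a·d ≤ 0 —
  (1)(1) + (-1)(1) = 0 ≤ 0
  (-2)(1) + (2)(1) = 0 ≤ 0
  (1)(1) + (-4)(1) = -3 ≤ 0
  (-2)(1) + (-3)(1) = -5 ≤ 0
and d ≥ 0, so (0, 1) + t·d stays feasible for every t ≥ 0. Along this ray z = 7p + 2q changes by 9 per unit t, so z → +∞.

The LP is unbounded; z can be made arbitrarily large.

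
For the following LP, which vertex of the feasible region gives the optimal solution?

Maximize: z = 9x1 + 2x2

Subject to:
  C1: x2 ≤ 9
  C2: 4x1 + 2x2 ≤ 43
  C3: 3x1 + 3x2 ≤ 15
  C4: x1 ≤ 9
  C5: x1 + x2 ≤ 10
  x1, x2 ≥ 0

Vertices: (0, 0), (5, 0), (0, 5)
Evaluating z = 9x1 + 2x2 at each vertex:
  (0, 0): z = 0
  (5, 0): z = 45
  (0, 5): z = 10

The largest value is z = 45, attained at (5, 0).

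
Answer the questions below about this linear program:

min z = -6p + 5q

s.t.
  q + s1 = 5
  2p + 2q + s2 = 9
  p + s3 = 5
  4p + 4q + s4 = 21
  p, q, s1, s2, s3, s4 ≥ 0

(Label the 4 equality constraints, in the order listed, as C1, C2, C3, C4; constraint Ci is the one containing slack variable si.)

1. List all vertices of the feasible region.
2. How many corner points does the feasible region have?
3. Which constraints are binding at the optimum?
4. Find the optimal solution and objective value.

1. (0, 0), (4.5, 0), (0, 4.5)
2. 3
3. C2, q ≥ 0
4. p = 4.5, q = 0, z = -27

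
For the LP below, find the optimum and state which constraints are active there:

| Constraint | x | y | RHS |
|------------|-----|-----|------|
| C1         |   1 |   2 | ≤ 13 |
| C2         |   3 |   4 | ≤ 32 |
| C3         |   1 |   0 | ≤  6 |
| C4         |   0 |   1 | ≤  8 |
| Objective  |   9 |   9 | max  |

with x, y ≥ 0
Optimal: x = 6, y = 3.5
Slack at optimum:
  C1: slack = 0 (binding)
  C2: slack = 0 (binding)
  C3: slack = 0 (binding)
  C4: slack = 4.5
  x ≥ 0: x = 6
  y ≥ 0: y = 3.5
Binding constraints: C1, C2, C3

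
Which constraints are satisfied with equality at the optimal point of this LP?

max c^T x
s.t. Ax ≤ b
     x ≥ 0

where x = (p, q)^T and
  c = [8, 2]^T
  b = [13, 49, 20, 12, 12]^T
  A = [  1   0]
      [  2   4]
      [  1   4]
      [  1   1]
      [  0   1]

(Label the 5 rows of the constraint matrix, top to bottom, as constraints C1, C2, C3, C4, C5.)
Optimal: p = 12, q = 0
Slack at optimum:
  C1: slack = 1
  C2: slack = 25
  C3: slack = 8
  C4: slack = 0 (binding)
  C5: slack = 12
  p ≥ 0: p = 12
  q ≥ 0: q = 0 (binding)
Binding constraints: C4, q ≥ 0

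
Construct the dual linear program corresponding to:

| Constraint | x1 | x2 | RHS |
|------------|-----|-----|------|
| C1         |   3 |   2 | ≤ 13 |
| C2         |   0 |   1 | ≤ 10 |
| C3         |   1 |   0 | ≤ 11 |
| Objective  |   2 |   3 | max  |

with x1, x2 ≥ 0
Minimize: z = 13y1 + 10y2 + 11y3

Subject to:
  C1: -3y1 - y3 ≤ -2
  C2: -2y1 - y2 ≤ -3
  y1, y2, y3 ≥ 0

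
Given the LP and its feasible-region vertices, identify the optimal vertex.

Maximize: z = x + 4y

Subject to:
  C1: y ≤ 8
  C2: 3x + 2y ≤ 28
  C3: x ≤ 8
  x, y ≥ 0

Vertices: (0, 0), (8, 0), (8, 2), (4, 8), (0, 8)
Evaluating z = x + 4y at each vertex:
  (0, 0): z = 0
  (8, 0): z = 8
  (8, 2): z = 16
  (4, 8): z = 36
  (0, 8): z = 32

The largest value is z = 36, attained at (4, 8).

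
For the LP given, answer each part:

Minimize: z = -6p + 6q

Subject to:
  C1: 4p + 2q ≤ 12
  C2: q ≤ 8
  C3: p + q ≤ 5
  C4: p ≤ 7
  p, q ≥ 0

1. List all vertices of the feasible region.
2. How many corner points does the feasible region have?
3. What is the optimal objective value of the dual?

1. (0, 0), (3, 0), (1, 4), (0, 5)
2. 4
3. -18 (by strong duality, equal to the primal optimum)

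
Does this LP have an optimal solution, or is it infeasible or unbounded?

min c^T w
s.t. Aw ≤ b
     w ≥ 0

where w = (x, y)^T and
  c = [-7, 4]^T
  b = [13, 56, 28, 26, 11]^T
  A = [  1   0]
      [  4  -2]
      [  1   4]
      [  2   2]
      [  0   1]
The point (13, 0) satisfies every constraint, so the LP is feasible; the constraints give x ≤ 13 and y ≤ 11, which with x, y ≥ 0 keep the feasible region inside a bounded box. A feasible, bounded LP attains a finite optimum at a vertex.

Evaluating z = -7x + 4y at each vertex:
  (0, 0): z = 0
  (13, 0): z = -91
  (8, 5): z = -36
  (0, 7): z = 28

Feasible with finite optimum z* = -91 at (13, 0).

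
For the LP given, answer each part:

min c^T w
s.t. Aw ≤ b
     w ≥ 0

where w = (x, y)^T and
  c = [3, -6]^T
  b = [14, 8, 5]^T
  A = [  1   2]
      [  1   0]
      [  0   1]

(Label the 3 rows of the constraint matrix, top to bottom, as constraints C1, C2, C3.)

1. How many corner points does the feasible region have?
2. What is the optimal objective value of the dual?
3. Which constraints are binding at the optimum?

1. 5
2. -30 (by strong duality, equal to the primal optimum)
3. C3, x ≥ 0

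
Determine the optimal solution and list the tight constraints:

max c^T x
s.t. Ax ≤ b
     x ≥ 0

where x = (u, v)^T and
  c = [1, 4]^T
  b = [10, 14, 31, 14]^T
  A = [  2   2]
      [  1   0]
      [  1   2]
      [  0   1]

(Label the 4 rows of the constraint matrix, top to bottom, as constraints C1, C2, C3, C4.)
Optimal: u = 0, v = 5
Binding: C1, u ≥ 0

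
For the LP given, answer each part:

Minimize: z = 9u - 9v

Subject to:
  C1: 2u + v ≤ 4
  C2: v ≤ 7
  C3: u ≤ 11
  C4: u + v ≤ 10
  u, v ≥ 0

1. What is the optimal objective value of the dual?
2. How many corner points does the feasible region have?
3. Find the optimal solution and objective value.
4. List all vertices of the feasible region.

1. -36 (by strong duality, equal to the primal optimum)
2. 3
3. u = 0, v = 4, z = -36
4. (0, 0), (2, 0), (0, 4)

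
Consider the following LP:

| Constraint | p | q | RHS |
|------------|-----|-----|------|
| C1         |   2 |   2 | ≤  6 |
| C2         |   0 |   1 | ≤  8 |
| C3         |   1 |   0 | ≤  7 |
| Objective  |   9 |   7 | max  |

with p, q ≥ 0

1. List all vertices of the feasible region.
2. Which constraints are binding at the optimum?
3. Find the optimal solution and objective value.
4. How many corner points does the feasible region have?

1. (0, 0), (3, 0), (0, 3)
2. C1, q ≥ 0
3. p = 3, q = 0, z = 27
4. 3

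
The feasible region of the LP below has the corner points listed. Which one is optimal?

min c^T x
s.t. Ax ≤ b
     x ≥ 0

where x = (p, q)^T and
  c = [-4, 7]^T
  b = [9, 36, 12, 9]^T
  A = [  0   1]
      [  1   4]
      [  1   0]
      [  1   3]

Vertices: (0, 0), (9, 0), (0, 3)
Evaluating z = -4p + 7q at each vertex:
  (0, 0): z = 0
  (9, 0): z = -36
  (0, 3): z = 21

The smallest value is z = -36, attained at (9, 0).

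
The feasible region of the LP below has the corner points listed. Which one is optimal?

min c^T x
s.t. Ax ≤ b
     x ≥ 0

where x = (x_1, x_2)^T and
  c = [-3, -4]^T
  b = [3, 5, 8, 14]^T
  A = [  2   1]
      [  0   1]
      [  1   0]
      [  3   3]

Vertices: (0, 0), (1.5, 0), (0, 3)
(0, 3) with z = -12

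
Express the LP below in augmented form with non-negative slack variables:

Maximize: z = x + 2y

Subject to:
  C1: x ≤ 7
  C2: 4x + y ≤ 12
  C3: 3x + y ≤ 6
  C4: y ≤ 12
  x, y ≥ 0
max z = x + 2y

s.t.
  x + s1 = 7
  4x + y + s2 = 12
  3x + y + s3 = 6
  y + s4 = 12
  x, y, s1, s2, s3, s4 ≥ 0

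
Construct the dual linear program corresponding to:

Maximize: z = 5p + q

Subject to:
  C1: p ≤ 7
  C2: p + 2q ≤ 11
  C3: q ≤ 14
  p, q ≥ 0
Minimize: z = 7y1 + 11y2 + 14y3

Subject to:
  C1: -y1 - y2 ≤ -5
  C2: -2y2 - y3 ≤ -1
  y1, y2, y3 ≥ 0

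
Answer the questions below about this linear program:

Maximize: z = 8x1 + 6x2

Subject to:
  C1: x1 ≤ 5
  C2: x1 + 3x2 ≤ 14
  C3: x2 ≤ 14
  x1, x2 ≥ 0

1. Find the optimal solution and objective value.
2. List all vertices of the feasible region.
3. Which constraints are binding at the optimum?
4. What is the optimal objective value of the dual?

1. x1 = 5, x2 = 3, z = 58
2. (0, 0), (5, 0), (5, 3), (0, 4.667)
3. C1, C2
4. 58 (by strong duality, equal to the primal optimum)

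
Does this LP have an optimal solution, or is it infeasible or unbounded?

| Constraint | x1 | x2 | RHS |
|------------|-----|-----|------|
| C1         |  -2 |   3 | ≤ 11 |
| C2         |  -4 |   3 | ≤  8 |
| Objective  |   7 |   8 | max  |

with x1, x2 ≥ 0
Feasible point: (0, 0) satisfies every constraint, so the LP is feasible.
Direction d = (1, 0): for each constraint row a, a·d ≤ 0 —
  (-2)(1) + (3)(0) = -2 ≤ 0
  (-4)(1) + (3)(0) = -4 ≤ 0
and d ≥ 0, so (0, 0) + t·d stays feasible for every t ≥ 0. Along this ray z = 7x1 + 8x2 changes by 7 per unit t, so z → +∞.

Unbounded — the objective can increase without bound over the feasible region.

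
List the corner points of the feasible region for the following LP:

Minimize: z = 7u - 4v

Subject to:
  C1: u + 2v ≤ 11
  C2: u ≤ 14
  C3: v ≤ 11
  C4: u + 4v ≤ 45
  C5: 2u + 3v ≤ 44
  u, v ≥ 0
Each vertex is the intersection of two constraint boundaries that also satisfies all remaining constraints:
  u = 0 and v = 0 → (0, 0)
  u + 2v = 11 and v = 0 → (11, 0)
  u + 2v = 11 and u = 0 → (0, 5.5)

Vertices: (0, 0), (11, 0), (0, 5.5)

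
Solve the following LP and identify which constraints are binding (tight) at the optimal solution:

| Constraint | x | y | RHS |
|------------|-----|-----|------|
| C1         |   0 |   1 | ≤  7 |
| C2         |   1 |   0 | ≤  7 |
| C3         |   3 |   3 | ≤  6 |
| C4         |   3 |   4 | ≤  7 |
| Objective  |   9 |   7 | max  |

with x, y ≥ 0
Optimal: x = 2, y = 0
Binding: C3, y ≥ 0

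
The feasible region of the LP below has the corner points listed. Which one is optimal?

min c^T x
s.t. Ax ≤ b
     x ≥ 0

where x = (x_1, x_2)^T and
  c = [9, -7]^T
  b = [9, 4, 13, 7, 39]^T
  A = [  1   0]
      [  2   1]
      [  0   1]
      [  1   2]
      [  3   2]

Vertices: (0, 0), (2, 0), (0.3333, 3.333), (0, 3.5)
(0, 3.5) with z = -24.5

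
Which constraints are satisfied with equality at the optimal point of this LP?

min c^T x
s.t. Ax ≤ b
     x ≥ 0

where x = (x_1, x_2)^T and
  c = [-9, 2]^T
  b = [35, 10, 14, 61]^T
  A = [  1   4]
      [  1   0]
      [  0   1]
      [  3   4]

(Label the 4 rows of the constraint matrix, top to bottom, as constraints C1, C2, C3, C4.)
Optimal: x_1 = 10, x_2 = 0
Binding: C2, x_2 ≥ 0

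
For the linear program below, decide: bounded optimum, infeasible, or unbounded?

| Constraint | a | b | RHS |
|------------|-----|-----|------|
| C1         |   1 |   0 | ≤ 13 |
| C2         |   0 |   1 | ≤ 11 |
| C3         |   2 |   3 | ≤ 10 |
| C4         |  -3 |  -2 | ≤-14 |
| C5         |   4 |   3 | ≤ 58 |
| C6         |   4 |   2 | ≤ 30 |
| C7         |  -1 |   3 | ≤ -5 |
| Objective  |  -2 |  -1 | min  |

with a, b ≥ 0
The point (5, 0) satisfies every constraint, so the LP is feasible; the constraints give a ≤ 13 and b ≤ 11, which with a, b ≥ 0 keep the feasible region inside a bounded box. A feasible, bounded LP attains a finite optimum at a vertex.

Bounded optimum: z* = -10 at (5, 0).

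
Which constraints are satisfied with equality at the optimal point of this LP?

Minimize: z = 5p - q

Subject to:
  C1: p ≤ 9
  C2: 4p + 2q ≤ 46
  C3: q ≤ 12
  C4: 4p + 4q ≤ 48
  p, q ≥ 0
Optimal: p = 0, q = 12
Slack at optimum:
  C1: slack = 9
  C2: slack = 22
  C3: slack = 0 (binding)
  C4: slack = 0 (binding)
  p ≥ 0: p = 0 (binding)
  q ≥ 0: q = 12
Binding constraints: C3, C4, p ≥ 0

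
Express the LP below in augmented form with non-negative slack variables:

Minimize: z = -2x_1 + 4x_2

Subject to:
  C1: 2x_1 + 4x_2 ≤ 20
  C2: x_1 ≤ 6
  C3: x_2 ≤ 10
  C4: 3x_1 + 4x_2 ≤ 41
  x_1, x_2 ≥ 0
min z = -2x_1 + 4x_2

s.t.
  2x_1 + 4x_2 + s1 = 20
  x_1 + s2 = 6
  x_2 + s3 = 10
  3x_1 + 4x_2 + s4 = 41
  x_1, x_2, s1, s2, s3, s4 ≥ 0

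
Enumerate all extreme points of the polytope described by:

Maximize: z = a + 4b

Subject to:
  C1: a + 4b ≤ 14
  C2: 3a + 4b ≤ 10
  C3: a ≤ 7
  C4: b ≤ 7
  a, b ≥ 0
Each vertex is the intersection of two constraint boundaries that also satisfies all remaining constraints:
  a = 0 and b = 0 → (0, 0)
  3a + 4b = 10 and b = 0 → (3.333, 0)
  3a + 4b = 10 and a = 0 → (0, 2.5)

Vertices: (0, 0), (3.333, 0), (0, 2.5)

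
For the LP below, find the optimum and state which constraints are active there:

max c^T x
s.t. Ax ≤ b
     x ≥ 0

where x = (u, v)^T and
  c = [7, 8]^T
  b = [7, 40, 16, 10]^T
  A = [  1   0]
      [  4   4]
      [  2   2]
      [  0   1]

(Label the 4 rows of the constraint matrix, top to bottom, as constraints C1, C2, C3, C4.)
Optimal: u = 0, v = 8
Binding: C3, u ≥ 0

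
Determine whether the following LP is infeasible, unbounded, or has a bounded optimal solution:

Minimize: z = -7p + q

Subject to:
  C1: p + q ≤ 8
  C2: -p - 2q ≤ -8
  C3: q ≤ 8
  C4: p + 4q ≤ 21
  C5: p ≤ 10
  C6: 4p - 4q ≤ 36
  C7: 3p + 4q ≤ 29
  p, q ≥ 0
The point (8, 0) satisfies every constraint, so the LP is feasible; the constraints give p ≤ 10 and q ≤ 8, which with p, q ≥ 0 keep the feasible region inside a bounded box. A feasible, bounded LP attains a finite optimum at a vertex.

Feasible with finite optimum z* = -56 at (8, 0).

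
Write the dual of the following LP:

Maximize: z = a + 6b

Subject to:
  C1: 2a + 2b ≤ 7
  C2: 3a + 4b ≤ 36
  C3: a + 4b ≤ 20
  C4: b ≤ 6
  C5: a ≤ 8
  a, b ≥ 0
Minimize: z = 7y1 + 36y2 + 20y3 + 6y4 + 8y5

Subject to:
  C1: -2y1 - 3y2 - y3 - y5 ≤ -1
  C2: -2y1 - 4y2 - 4y3 - y4 ≤ -6
  y1, y2, y3, y4, y5 ≥ 0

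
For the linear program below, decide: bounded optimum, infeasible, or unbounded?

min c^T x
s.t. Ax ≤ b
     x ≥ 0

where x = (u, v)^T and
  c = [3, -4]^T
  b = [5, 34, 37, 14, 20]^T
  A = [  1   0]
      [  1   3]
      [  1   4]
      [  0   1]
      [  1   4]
The point (0, 5) satisfies every constraint, so the LP is feasible; the constraints give u ≤ 5 and v ≤ 14, which with u, v ≥ 0 keep the feasible region inside a bounded box. A feasible, bounded LP attains a finite optimum at a vertex.

The LP has an optimal solution: (0, 5) with z = -20.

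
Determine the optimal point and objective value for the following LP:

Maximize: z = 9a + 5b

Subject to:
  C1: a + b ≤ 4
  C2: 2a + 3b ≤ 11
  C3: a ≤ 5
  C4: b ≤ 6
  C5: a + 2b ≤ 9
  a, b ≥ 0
Each vertex is the intersection of two constraint boundaries that also satisfies all remaining constraints:
  a = 0 and b = 0 → (0, 0)
  a + b = 4 and b = 0 → (4, 0)
  a + b = 4 and 2a + 3b = 11 → (1, 3)
  2a + 3b = 11 and a = 0 → (0, 3.667)

Evaluating z = 9a + 5b at each vertex:
  (0, 0): z = 0
  (4, 0): z = 36
  (1, 3): z = 24
  (0, 3.667): z = 18.33

The maximum is at (4, 0) with z = 36.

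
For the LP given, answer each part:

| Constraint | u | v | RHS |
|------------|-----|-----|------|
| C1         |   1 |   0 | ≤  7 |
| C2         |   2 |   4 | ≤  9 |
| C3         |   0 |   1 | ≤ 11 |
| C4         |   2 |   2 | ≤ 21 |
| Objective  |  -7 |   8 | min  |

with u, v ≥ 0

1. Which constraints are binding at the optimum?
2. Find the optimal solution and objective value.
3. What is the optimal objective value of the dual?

1. C2, v ≥ 0
2. u = 4.5, v = 0, z = -31.5
3. -31.5 (by strong duality, equal to the primal optimum)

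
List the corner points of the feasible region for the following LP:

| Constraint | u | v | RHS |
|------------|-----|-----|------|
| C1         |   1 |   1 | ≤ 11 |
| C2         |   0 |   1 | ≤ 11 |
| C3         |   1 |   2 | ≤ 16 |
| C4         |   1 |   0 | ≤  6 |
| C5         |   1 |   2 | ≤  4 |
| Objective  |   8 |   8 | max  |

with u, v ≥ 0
Each vertex is the intersection of two constraint boundaries that also satisfies all remaining constraints:
  u = 0 and v = 0 → (0, 0)
  u + 2v = 4 and v = 0 → (4, 0)
  u + 2v = 4 and u = 0 → (0, 2)

Vertices: (0, 0), (4, 0), (0, 2)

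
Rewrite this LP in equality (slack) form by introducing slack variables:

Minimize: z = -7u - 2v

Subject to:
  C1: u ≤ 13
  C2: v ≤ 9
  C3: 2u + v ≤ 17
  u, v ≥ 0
min z = -7u - 2v

s.t.
  u + s1 = 13
  v + s2 = 9
  2u + v + s3 = 17
  u, v, s1, s2, s3 ≥ 0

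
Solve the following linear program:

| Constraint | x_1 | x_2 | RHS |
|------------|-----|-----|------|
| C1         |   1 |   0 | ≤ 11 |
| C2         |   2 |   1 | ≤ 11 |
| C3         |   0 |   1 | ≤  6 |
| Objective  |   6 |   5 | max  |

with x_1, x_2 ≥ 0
x_1 = 2.5, x_2 = 6, z = 45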